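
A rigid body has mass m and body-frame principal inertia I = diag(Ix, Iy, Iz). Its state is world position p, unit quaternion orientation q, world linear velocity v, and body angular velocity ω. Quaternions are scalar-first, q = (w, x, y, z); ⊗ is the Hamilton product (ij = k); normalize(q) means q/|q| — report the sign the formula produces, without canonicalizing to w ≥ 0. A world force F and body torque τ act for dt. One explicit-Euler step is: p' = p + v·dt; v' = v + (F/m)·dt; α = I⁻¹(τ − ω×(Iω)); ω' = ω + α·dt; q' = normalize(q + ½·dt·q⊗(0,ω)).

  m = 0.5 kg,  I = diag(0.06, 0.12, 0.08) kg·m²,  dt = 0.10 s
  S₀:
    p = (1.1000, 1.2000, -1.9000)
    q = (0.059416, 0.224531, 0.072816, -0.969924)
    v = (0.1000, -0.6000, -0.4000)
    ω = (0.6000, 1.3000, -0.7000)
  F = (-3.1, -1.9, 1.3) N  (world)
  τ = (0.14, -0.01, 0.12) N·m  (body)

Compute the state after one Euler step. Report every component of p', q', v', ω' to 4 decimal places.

p' = (1.1100, 1.1400, -1.9400)
q' = (0.0140, 0.2859, 0.0553, -0.9566)
v' = (-0.5200, -0.9800, -0.1400)
ω' = (0.7727, 1.2847, -0.6085)

angular accel α = (1.7267, -0.1533, 0.9150)
ω' = ω + α·dt = (0.7727, 1.2847, -0.6085)
Hamilton product q⊗(0,ω) = (-0.9083262, 1.2455796, -0.3475419, 0.2066095)
q' = normalize(q + ½dt·q⊗(0,ω)) = (0.0140, 0.2859, 0.0553, -0.9566)
a = (-6.2000, -3.8000, 2.6000)
p' = p + v·dt = (1.1100, 1.1400, -1.9400)
v' = v + a·dt = (-0.5200, -0.9800, -0.1400)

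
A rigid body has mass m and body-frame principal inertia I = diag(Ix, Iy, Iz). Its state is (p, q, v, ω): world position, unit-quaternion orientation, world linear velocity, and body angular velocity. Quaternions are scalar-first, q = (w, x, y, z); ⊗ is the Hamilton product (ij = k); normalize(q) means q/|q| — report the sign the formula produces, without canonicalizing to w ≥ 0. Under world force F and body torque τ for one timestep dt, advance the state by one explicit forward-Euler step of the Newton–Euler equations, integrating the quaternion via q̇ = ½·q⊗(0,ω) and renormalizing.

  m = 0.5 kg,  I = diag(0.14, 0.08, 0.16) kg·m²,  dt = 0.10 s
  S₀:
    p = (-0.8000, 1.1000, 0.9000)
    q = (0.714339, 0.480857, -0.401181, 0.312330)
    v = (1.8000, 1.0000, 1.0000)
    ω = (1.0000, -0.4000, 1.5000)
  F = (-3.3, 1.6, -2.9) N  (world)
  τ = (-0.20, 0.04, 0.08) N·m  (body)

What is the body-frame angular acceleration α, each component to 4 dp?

α = (-1.0857, 0.8750, 0.3500)

gyro term ω×Iω = (-0.0480, -0.0300, 0.0240)
angular accel α = (-1.0857, 0.8750, 0.3500)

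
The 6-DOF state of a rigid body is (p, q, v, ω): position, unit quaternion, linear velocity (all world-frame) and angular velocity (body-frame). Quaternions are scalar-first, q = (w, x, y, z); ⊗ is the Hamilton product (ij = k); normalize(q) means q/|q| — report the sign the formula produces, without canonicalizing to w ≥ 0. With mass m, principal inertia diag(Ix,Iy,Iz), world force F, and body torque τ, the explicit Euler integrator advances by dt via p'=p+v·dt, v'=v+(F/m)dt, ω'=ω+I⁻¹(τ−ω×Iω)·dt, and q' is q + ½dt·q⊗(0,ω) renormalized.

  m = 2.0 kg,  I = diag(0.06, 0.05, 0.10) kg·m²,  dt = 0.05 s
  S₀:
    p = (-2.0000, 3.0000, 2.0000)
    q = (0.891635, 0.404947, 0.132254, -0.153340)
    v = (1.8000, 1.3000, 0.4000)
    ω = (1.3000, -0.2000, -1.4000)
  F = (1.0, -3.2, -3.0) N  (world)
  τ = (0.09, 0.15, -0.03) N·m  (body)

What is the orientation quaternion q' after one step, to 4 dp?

2q̇ = q⊗(0,ω) = (-0.7146563, 0.9433019, 0.1892568, -1.5012086)
q' = normalize(q + ½dt·q⊗(0,ω)) = (0.8728, 0.4280, 0.1368, -0.1907)

q' = (0.8728, 0.4280, 0.1368, -0.1907)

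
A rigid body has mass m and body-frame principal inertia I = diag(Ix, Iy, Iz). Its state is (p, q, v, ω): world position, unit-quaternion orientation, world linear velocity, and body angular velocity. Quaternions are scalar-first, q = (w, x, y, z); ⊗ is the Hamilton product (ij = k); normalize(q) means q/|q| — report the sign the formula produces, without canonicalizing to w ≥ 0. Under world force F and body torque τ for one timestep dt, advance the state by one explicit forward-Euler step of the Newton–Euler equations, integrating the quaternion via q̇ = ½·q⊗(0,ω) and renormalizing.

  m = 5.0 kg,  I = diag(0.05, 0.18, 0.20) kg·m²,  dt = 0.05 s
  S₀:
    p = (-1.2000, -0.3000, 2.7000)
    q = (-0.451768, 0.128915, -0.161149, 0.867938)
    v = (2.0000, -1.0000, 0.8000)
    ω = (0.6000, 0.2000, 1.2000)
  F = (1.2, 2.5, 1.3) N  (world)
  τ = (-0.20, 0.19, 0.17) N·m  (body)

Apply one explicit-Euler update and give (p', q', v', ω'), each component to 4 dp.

p' = (-1.1000, -0.3500, 2.7400)
q' = (-0.4787, 0.1129, -0.1542, 0.8570)
v' = (2.0120, -0.9750, 0.8130)
ω' = (0.3952, 0.2828, 1.2386)

p' = p + v·dt = (-1.1000, -0.3500, 2.7400)
new velocity v' = (2.0120, -0.9750, 0.8130)
gyro term ω×Iω = (0.0048, -0.1080, 0.0156)
(τ − ω×Iω)/I = (-4.0960, 1.6556, 0.7720)
new body rate ω' = (0.3952, 0.2828, 1.2386)
2q̇ = q⊗(0,ω) = (-1.0866448, -0.6380272, 0.2757112, -0.4196492)
updated quaternion q' = (-0.4787, 0.1129, -0.1542, 0.8570)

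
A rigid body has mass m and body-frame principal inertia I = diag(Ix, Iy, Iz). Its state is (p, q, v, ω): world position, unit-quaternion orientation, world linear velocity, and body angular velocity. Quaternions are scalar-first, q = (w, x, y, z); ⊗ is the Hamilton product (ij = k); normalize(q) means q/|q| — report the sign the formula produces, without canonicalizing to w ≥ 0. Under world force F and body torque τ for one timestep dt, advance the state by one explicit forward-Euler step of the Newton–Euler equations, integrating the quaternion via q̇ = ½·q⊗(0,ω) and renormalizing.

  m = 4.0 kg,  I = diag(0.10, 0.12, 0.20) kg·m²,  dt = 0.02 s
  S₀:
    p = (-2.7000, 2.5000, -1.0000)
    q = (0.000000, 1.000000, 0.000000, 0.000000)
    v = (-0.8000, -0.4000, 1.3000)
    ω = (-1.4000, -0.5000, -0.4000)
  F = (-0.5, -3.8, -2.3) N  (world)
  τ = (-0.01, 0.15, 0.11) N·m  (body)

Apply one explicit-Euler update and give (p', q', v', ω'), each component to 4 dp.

p' = (-2.7160, 2.4920, -0.9740)
q' = (0.0140, 0.9999, 0.0040, -0.0050)
v' = (-0.8025, -0.4190, 1.2885)
ω' = (-1.4052, -0.4657, -0.3904)

linear accel F/m = (-0.1250, -0.9500, -0.5750)
p + v·dt = (-2.7160, 2.4920, -0.9740)
v + (F/m)dt = (-0.8025, -0.4190, 1.2885)
(τ − ω×Iω)/I = (-0.2600, 1.7167, 0.4800)
ω + α·dt = (-1.4052, -0.4657, -0.3904)
Hamilton product q⊗(0,ω) = (1.4000000, 0.0000000, 0.4000000, -0.5000000)
q + ½dt·q⊗(0,ω), renormalized = (0.0140, 0.9999, 0.0040, -0.0050)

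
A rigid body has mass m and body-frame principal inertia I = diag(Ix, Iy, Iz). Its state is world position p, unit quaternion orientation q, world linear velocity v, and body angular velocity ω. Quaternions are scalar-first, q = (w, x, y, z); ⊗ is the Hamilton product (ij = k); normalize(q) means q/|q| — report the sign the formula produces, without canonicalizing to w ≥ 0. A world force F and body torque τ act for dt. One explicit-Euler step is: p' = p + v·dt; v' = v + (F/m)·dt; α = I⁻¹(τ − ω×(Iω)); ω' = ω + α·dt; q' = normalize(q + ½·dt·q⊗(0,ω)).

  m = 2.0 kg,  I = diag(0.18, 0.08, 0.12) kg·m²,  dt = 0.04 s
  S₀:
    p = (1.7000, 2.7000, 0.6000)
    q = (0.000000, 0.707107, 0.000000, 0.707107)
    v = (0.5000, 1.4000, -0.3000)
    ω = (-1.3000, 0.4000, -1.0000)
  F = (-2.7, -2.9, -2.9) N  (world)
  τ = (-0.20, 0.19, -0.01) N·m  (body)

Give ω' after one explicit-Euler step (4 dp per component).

ω' = (-1.3409, 0.4560, -1.0207)

gyro term ω×Iω = (-0.0160, 0.0780, 0.0520)
α = I⁻¹(τ − ω×Iω) = (-1.0222, 1.4000, -0.5167)
ω' = ω + α·dt = (-1.3409, 0.4560, -1.0207)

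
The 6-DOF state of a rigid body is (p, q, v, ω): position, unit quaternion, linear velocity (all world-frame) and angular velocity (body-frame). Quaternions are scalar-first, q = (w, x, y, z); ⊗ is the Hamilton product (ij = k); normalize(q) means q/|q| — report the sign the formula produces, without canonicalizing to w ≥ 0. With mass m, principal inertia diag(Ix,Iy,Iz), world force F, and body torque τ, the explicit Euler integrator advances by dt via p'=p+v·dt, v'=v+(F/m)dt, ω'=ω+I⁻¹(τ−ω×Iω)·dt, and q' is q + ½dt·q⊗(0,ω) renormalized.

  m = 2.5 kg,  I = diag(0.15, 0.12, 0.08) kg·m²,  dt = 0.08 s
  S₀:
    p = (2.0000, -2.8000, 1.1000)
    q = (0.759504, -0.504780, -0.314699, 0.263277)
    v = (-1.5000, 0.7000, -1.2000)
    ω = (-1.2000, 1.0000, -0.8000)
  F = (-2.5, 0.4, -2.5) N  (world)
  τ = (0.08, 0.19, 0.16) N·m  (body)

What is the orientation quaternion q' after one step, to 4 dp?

Hamilton product q⊗(0,ω) = (-0.0804154, -0.9229226, 0.0397476, -1.4900220)
q + ½dt·q⊗(0,ω), renormalized = (0.7544, -0.5404, -0.3123, 0.2032)

q' = (0.7544, -0.5404, -0.3123, 0.2032)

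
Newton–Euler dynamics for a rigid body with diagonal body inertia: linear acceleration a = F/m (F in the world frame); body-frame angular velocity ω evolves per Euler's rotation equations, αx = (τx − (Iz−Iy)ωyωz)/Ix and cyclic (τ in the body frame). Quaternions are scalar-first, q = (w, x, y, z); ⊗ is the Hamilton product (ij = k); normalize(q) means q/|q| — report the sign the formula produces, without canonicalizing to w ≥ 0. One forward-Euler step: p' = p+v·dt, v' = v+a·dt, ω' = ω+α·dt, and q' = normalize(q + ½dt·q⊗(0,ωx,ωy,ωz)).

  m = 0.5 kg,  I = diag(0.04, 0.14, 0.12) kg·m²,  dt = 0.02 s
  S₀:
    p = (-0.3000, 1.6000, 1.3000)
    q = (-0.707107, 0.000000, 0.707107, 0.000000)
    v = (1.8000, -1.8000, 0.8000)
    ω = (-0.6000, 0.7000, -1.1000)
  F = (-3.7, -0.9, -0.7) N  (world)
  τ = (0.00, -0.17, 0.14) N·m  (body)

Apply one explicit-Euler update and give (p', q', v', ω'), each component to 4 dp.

angular accel α = (-0.3850, -0.8371, 1.5167)
new body rate ω' = (-0.6077, 0.6833, -1.0697)
2q̇ = q⊗(0,ω) = (-0.4949749, -0.3535535, -0.4949749, 1.2020819)
q' = normalize(q + ½dt·q⊗(0,ω)) = (-0.7120, -0.0035, 0.7021, 0.0120)
new position p' = (-0.2640, 1.5640, 1.3160)
new velocity v' = (1.6520, -1.8360, 0.7720)

p' = (-0.2640, 1.5640, 1.3160)
q' = (-0.7120, -0.0035, 0.7021, 0.0120)
v' = (1.6520, -1.8360, 0.7720)
ω' = (-0.6077, 0.6833, -1.0697)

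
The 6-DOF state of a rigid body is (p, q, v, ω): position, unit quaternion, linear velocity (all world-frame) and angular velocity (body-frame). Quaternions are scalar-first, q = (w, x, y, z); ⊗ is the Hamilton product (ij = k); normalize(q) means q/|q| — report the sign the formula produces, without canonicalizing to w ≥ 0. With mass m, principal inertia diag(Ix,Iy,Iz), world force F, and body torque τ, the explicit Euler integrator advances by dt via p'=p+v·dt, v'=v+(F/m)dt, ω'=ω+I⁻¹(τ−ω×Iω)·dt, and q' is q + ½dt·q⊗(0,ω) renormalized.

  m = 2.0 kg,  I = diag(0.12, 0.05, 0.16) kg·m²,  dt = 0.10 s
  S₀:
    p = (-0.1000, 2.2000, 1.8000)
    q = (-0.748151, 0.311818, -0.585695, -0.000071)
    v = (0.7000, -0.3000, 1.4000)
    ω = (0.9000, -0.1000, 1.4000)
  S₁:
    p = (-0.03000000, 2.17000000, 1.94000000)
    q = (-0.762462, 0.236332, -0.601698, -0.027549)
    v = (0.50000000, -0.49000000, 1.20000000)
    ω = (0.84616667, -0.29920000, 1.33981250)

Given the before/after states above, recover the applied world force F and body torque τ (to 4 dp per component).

Δω = ω₁−ω₀ = (-0.05383333, -0.19920000, -0.06018750)
precession coupling = (-0.0154, -0.0504, 0.0063)
I·α + gyro = (-0.0800, -0.1500, -0.0900)
Δv = v₁−v₀ = (-0.20000000, -0.19000000, -0.20000000)
F = m·Δv/dt = (-4.0000, -3.8000, -4.0000)

F = (-4.0000, -3.8000, -4.0000)
τ = (-0.0800, -0.1500, -0.0900)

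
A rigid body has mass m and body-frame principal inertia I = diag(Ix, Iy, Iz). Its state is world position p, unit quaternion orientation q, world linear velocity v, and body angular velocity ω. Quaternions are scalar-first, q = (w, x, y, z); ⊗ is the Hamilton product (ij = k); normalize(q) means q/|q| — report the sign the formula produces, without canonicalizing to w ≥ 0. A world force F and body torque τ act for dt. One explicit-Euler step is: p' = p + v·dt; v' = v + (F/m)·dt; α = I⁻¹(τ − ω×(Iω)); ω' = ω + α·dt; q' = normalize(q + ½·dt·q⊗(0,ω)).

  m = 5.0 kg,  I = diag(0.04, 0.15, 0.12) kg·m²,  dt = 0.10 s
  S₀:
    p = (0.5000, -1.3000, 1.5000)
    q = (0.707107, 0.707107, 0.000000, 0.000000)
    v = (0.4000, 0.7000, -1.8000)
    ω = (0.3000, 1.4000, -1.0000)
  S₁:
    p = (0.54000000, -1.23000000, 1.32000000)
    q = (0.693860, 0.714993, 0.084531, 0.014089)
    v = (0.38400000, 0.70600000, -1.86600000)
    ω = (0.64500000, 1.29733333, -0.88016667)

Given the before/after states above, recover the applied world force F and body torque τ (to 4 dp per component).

F = (-0.8000, 0.3000, -3.3000)
τ = (0.1800, -0.1300, 0.1900)

rate change Δω = (0.34500000, -0.10266667, 0.11983333)
applied torque τ = (0.1800, -0.1300, 0.1900)
v₁ − v₀ = (-0.01600000, 0.00600000, -0.06600000)
F = m·Δv/dt = (-0.8000, 0.3000, -3.3000)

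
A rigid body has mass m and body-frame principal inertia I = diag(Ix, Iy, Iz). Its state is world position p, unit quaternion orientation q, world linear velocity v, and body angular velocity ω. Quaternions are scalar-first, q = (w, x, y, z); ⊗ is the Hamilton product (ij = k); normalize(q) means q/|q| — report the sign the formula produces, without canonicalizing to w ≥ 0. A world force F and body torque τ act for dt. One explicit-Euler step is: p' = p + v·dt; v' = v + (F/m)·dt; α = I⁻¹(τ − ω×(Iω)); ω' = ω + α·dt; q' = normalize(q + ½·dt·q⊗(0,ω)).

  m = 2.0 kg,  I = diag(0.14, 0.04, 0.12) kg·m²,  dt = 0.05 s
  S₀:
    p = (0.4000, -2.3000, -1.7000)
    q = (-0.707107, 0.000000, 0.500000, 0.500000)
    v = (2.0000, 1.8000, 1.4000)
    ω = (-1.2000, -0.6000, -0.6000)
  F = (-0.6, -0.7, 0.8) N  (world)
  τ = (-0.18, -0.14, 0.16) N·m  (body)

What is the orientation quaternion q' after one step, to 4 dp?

2q̇ = q⊗(0,ω) = (0.6000000, 0.8485284, -0.1757358, 1.0242642)
q + ½dt·q⊗(0,ω), renormalized = (-0.6916, 0.0212, 0.4953, 0.5253)

q' = (-0.6916, 0.0212, 0.4953, 0.5253)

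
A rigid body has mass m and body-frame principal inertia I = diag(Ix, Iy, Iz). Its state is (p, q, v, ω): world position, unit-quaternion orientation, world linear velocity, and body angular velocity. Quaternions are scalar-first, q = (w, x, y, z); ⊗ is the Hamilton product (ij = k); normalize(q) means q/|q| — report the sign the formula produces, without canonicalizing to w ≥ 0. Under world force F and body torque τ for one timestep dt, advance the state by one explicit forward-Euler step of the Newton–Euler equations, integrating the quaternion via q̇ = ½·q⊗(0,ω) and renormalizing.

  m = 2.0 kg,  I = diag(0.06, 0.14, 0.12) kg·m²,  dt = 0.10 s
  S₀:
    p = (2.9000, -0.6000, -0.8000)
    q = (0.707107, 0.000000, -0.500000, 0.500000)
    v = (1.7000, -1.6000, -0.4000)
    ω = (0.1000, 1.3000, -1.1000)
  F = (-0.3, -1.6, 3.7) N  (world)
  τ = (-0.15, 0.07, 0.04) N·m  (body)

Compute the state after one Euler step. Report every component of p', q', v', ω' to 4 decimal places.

a = F/m = (-0.1500, -0.8000, 1.8500)
p + v·dt = (3.0700, -0.7600, -0.8400)
v' = v + a·dt = (1.6850, -1.6800, -0.2150)
gyro term ω×Iω = (0.0286, 0.0066, 0.0104)
angular accel α = (-2.9767, 0.4529, 0.2467)
new body rate ω' = (-0.1977, 1.3453, -1.0753)
q⊗(0,ω) = (1.2000000, -0.0292893, 0.9692391, -0.7278177)
q' = normalize(q + ½dt·q⊗(0,ω)) = (0.7643, -0.0015, -0.4499, 0.4619)

p' = (3.0700, -0.7600, -0.8400)
q' = (0.7643, -0.0015, -0.4499, 0.4619)
v' = (1.6850, -1.6800, -0.2150)
ω' = (-0.1977, 1.3453, -1.0753)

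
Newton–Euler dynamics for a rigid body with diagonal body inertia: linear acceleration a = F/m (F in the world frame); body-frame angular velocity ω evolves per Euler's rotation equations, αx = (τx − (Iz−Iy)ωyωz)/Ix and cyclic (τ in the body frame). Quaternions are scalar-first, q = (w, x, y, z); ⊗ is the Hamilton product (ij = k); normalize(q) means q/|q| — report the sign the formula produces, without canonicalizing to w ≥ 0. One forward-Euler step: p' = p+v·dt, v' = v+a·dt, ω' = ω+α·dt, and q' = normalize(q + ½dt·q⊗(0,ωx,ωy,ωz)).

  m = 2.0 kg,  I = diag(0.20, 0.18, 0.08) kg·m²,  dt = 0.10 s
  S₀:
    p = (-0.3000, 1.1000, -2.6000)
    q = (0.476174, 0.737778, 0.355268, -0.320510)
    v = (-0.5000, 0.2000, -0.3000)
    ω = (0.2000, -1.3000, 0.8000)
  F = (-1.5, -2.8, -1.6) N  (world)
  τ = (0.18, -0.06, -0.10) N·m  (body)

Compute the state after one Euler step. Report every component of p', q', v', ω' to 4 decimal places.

a = (-0.7500, -1.4000, -0.8000)
new position p' = (-0.3500, 1.1200, -2.6300)
v + (F/m)dt = (-0.5750, 0.0600, -0.3800)
α = I⁻¹(τ − ω×Iω) = (0.3800, -0.4400, -1.3150)
new body rate ω' = (0.2380, -1.3440, 0.6685)
q⊗(0,ω) = (0.5707008, -0.0372138, -1.2733506, -0.6492258)
updated quaternion q' = (0.5032, 0.7337, 0.2907, -0.3519)

p' = (-0.3500, 1.1200, -2.6300)
q' = (0.5032, 0.7337, 0.2907, -0.3519)
v' = (-0.5750, 0.0600, -0.3800)
ω' = (0.2380, -1.3440, 0.6685)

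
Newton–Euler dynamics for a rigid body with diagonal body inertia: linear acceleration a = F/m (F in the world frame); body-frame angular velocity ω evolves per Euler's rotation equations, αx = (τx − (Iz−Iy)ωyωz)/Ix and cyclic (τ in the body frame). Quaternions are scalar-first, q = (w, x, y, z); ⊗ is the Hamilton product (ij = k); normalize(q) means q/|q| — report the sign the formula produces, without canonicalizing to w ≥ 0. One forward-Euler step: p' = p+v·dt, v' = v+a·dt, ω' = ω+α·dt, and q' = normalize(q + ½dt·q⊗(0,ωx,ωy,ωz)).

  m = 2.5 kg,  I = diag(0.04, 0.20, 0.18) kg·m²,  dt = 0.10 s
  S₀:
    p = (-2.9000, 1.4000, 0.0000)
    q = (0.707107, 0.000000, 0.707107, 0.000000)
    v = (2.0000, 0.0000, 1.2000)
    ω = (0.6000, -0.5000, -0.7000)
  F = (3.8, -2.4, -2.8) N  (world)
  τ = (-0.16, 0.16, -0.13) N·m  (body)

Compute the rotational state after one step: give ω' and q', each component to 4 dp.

ω' = (0.2175, -0.4494, -0.7456)
q' = (0.7238, -0.0035, 0.6885, -0.0459)

angular accel α = (-3.8250, 0.5060, -0.4556)
ω' = ω + α·dt = (0.2175, -0.4494, -0.7456)
2q̇ = q⊗(0,ω) = (0.3535535, -0.0707107, -0.3535535, -0.9192391)
q' = normalize(q + ½dt·q⊗(0,ω)) = (0.7238, -0.0035, 0.6885, -0.0459)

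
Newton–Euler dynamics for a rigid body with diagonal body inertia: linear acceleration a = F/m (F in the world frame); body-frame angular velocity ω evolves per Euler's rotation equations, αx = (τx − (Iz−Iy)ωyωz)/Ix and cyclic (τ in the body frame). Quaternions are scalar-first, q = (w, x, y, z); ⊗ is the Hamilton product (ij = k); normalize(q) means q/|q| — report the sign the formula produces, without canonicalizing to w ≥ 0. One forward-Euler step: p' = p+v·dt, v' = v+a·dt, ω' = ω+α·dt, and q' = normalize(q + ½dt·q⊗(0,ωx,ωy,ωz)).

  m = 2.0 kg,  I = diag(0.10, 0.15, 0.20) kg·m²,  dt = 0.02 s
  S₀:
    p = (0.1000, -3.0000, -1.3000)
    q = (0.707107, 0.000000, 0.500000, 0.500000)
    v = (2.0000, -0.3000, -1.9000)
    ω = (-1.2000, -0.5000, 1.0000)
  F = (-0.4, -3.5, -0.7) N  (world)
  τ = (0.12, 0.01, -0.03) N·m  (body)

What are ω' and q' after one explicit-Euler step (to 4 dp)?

ω' = (-1.1710, -0.5147, 0.9940)
q' = (0.7045, -0.0010, 0.4904, 0.5130)

angular accel α = (1.4500, -0.7333, -0.3000)
new body rate ω' = (-1.1710, -0.5147, 0.9940)
q⊗(0,ω) = (-0.2500000, -0.0985284, -0.9535535, 1.3071070)
q' = normalize(q + ½dt·q⊗(0,ω)) = (0.7045, -0.0010, 0.4904, 0.5130)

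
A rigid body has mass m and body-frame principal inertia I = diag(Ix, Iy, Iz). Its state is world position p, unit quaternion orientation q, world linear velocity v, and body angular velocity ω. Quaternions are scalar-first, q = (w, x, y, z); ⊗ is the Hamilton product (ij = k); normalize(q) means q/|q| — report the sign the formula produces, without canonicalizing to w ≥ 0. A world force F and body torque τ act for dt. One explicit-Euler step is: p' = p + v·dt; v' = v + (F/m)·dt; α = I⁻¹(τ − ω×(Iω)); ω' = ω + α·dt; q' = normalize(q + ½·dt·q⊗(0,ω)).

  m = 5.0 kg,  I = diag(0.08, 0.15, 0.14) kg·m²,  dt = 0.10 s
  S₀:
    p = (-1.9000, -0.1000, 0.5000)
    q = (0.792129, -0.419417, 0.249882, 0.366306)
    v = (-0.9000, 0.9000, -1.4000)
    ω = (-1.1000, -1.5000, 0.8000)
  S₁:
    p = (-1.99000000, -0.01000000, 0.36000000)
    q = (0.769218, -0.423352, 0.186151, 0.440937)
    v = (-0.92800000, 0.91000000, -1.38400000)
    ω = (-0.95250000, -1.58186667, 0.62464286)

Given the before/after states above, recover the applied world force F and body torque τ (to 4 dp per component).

F = (-1.4000, 0.5000, 0.8000)
τ = (0.1300, -0.0700, -0.1300)

velocity change Δv = (-0.02800000, 0.01000000, 0.01600000)
F = m·Δv/dt = (-1.4000, 0.5000, 0.8000)
Δω = ω₁−ω₀ = (0.14750000, -0.08186667, -0.17535714)
gyro term ω₀×Iω₀ = (0.0120, 0.0528, 0.1155)
I·α + gyro = (0.1300, -0.0700, -0.1300)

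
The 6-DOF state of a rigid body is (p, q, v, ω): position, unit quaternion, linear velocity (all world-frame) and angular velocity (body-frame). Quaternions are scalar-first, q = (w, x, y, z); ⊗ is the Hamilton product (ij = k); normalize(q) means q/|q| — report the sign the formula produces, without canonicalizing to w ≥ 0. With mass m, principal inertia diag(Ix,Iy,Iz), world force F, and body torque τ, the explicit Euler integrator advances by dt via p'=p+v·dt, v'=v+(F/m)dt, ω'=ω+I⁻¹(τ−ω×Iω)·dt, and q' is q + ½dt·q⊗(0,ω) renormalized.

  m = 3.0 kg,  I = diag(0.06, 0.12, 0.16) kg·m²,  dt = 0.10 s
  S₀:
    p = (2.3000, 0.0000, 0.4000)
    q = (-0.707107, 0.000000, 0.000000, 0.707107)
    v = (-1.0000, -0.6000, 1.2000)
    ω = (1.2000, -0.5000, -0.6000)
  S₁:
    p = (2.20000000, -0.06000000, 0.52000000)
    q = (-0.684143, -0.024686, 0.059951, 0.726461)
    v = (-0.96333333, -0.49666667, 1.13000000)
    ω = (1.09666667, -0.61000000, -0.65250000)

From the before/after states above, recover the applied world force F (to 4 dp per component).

F = (1.1000, 3.1000, -2.1000)

v₁ − v₀ = (0.03666667, 0.10333333, -0.07000000)
m·(v₁−v₀)/dt = (1.1000, 3.1000, -2.1000)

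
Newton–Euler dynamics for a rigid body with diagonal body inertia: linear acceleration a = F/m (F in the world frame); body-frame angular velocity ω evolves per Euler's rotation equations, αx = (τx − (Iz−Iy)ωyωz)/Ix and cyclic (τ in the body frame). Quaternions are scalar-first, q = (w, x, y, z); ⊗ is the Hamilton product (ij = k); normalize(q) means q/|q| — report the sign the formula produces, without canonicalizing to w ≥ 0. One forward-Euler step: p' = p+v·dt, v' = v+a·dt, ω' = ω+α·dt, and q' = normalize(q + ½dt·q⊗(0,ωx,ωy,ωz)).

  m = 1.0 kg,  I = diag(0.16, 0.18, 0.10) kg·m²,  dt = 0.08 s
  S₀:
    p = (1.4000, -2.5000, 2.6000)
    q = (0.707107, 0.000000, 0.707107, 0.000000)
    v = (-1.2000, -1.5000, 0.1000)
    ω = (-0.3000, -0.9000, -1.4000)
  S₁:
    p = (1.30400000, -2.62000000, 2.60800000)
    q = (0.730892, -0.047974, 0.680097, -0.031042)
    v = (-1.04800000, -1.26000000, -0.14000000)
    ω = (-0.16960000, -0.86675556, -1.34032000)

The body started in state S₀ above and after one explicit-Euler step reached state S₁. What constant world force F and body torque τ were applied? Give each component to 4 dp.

ω₁ − ω₀ = (0.13040000, 0.03324444, 0.05968000)
ω₀×(Iω₀) = (-0.1008, 0.0252, 0.0054)
applied torque τ = (0.1600, 0.1000, 0.0800)
velocity change Δv = (0.15200000, 0.24000000, -0.24000000)
F = m·Δv/dt = (1.9000, 3.0000, -3.0000)

F = (1.9000, 3.0000, -3.0000)
τ = (0.1600, 0.1000, 0.0800)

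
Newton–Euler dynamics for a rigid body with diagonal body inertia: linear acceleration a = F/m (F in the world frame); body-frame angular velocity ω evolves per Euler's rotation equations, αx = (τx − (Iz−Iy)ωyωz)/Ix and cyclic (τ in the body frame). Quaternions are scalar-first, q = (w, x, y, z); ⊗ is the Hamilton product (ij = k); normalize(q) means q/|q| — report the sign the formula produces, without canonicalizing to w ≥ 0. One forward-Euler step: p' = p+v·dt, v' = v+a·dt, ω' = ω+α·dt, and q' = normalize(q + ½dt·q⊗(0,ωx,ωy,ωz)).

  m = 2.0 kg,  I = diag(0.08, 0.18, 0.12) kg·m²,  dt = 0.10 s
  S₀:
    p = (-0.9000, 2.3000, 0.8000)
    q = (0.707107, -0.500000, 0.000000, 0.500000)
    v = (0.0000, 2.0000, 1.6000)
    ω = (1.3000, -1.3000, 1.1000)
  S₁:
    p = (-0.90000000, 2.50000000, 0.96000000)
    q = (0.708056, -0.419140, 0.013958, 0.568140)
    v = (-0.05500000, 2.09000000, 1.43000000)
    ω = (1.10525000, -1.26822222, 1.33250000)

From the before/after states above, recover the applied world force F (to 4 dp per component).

F = (-1.1000, 1.8000, -3.4000)

v₁ − v₀ = (-0.05500000, 0.09000000, -0.17000000)
F = m·Δv/dt = (-1.1000, 1.8000, -3.4000)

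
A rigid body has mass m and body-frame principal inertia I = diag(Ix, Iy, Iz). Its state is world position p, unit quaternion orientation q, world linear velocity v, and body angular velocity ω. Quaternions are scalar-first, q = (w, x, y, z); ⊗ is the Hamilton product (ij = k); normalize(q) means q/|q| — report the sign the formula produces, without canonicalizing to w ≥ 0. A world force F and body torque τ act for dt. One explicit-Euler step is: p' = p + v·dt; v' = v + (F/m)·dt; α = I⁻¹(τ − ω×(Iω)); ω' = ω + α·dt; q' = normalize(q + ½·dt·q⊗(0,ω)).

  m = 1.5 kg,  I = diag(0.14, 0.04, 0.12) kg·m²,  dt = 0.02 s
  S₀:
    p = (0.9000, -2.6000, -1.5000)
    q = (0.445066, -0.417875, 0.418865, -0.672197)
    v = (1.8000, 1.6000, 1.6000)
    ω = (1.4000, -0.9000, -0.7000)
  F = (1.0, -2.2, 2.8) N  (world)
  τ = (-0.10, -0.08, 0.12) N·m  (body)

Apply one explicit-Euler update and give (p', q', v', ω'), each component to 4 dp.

p' = (0.9360, -2.5680, -1.4680)
q' = (0.4499, -0.4206, 0.4025, -0.6773)
v' = (1.8133, 1.5707, 1.6373)
ω' = (1.3785, -0.9302, -0.7010)

p + v·dt = (0.9360, -2.5680, -1.4680)
new velocity v' = (1.8133, 1.5707, 1.6373)
ω×(Iω) gyroscopic = (0.0504, -0.0196, 0.1260)
α = I⁻¹(τ − ω×Iω) = (-1.0743, -1.5100, -0.0500)
new body rate ω' = (1.3785, -0.9302, -0.7010)
Hamilton product q⊗(0,ω) = (0.4914656, -0.2750904, -1.6341477, -0.5218697)
q' = normalize(q + ½dt·q⊗(0,ω)) = (0.4499, -0.4206, 0.4025, -0.6773)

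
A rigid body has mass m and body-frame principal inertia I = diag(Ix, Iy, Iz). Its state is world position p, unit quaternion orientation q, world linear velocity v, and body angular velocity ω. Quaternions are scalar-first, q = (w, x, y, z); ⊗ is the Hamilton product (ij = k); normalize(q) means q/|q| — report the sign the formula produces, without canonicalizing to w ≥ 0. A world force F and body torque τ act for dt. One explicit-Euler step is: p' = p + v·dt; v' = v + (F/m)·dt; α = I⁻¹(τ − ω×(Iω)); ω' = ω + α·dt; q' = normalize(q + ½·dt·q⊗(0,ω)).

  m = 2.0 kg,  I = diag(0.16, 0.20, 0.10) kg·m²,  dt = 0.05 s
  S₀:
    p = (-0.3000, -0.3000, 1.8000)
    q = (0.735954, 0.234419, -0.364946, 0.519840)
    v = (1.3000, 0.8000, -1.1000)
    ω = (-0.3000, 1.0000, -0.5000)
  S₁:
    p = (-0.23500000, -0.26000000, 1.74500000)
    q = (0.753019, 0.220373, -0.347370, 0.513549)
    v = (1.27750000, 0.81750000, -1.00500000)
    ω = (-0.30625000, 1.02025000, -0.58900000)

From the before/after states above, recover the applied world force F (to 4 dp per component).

F = (-0.9000, 0.7000, 3.8000)

velocity change Δv = (-0.02250000, 0.01750000, 0.09500000)
applied force F = (-0.9000, 0.7000, 3.8000)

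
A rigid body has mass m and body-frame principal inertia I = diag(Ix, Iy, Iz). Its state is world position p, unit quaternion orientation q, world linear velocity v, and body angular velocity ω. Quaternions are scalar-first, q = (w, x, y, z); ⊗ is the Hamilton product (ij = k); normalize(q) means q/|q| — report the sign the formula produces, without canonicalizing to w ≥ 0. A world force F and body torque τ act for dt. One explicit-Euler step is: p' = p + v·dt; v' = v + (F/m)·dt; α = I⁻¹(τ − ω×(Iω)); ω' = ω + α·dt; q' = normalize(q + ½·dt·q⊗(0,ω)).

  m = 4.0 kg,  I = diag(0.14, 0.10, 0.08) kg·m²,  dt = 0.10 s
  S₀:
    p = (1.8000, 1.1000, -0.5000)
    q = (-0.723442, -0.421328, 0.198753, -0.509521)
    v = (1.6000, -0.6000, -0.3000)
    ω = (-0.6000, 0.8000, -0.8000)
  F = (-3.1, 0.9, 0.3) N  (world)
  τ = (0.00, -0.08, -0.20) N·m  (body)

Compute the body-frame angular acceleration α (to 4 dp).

precession coupling ω×(Iω) = (0.0128, 0.0288, 0.0192)
angular accel α = (-0.0914, -1.0880, -2.7400)

α = (-0.0914, -1.0880, -2.7400)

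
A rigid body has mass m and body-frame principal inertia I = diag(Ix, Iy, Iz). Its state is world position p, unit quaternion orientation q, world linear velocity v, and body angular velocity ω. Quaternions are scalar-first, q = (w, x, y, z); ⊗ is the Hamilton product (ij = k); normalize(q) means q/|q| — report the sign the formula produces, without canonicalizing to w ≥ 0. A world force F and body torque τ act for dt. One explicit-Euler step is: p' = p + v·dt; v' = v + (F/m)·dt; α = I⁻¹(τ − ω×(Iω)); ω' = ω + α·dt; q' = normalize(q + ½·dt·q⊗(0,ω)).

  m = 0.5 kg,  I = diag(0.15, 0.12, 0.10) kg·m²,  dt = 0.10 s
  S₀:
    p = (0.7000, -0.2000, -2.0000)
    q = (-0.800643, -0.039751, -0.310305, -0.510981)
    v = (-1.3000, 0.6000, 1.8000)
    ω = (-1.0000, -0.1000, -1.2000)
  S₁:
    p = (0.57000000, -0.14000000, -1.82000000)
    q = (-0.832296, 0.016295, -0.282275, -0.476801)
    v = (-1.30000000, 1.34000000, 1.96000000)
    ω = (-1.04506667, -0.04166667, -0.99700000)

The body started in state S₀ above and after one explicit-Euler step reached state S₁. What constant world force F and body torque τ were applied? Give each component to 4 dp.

v₁ − v₀ = (0.00000000, 0.74000000, 0.16000000)
m·(v₁−v₀)/dt = (0.0000, 3.7000, 0.8000)
rate change Δω = (-0.04506667, 0.05833333, 0.20300000)
precession coupling = (-0.0024, 0.0600, -0.0030)
applied torque τ = (-0.0700, 0.1300, 0.2000)

F = (0.0000, 3.7000, 0.8000)
τ = (-0.0700, 0.1300, 0.2000)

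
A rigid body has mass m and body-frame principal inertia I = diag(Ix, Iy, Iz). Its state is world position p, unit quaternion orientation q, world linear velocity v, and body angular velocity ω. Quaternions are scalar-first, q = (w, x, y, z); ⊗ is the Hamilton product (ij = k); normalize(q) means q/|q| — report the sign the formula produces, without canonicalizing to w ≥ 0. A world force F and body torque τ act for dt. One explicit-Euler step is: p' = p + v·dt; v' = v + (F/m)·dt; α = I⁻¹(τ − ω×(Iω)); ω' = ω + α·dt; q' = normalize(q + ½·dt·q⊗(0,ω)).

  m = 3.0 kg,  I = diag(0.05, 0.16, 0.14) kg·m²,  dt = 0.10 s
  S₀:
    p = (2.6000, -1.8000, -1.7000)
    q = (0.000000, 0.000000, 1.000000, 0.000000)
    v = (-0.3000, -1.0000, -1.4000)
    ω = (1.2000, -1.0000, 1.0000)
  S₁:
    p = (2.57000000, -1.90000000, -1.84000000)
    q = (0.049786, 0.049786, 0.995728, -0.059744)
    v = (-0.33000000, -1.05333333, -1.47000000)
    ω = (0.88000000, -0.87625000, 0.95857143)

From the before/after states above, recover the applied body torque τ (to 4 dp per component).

τ = (-0.1400, 0.0900, -0.1900)

ω₁ − ω₀ = (-0.32000000, 0.12375000, -0.04142857)
τ = I·(Δω/dt) + ω₀×(Iω₀) = (-0.1400, 0.0900, -0.1900)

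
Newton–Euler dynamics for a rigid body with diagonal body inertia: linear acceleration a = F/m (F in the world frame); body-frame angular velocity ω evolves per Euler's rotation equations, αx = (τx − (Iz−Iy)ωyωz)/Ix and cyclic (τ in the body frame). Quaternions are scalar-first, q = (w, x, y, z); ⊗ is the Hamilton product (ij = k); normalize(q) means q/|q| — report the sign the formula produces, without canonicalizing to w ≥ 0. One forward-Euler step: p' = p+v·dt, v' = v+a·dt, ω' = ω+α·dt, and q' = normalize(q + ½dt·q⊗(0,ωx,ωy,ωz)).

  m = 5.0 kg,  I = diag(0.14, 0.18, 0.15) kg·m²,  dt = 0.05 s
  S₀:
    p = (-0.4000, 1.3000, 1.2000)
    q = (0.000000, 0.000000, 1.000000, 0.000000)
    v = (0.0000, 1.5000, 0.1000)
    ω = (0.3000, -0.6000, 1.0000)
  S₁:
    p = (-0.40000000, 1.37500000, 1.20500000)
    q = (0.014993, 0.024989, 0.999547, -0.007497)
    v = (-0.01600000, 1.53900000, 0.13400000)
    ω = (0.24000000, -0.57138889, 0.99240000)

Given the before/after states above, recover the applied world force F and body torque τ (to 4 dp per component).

F = (-1.6000, 3.9000, 3.4000)
τ = (-0.1500, 0.1000, -0.0300)

ω₁ − ω₀ = (-0.06000000, 0.02861111, -0.00760000)
gyro term ω₀×Iω₀ = (0.0180, -0.0030, -0.0072)
applied torque τ = (-0.1500, 0.1000, -0.0300)
velocity change Δv = (-0.01600000, 0.03900000, 0.03400000)
m·(v₁−v₀)/dt = (-1.6000, 3.9000, 3.4000)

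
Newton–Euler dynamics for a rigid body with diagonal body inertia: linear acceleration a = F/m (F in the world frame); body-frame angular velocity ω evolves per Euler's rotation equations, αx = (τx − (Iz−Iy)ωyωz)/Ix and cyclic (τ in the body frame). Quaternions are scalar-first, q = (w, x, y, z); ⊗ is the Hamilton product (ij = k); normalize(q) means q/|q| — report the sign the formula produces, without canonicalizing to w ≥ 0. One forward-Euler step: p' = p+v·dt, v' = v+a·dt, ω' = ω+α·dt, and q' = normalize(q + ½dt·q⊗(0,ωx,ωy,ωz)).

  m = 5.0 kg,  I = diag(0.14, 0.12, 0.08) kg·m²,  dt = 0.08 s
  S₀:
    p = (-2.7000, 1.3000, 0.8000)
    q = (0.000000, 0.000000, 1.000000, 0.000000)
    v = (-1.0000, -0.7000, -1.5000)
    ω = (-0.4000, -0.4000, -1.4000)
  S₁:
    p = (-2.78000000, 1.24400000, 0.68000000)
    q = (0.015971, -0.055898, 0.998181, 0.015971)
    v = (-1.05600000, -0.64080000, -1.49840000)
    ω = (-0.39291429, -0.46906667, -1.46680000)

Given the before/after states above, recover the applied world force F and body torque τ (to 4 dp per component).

F = (-3.5000, 3.7000, 0.1000)
τ = (-0.0100, -0.0700, -0.0700)

velocity change Δv = (-0.05600000, 0.05920000, 0.00160000)
applied force F = (-3.5000, 3.7000, 0.1000)
ω₁ − ω₀ = (0.00708571, -0.06906667, -0.06680000)
applied torque τ = (-0.0100, -0.0700, -0.0700)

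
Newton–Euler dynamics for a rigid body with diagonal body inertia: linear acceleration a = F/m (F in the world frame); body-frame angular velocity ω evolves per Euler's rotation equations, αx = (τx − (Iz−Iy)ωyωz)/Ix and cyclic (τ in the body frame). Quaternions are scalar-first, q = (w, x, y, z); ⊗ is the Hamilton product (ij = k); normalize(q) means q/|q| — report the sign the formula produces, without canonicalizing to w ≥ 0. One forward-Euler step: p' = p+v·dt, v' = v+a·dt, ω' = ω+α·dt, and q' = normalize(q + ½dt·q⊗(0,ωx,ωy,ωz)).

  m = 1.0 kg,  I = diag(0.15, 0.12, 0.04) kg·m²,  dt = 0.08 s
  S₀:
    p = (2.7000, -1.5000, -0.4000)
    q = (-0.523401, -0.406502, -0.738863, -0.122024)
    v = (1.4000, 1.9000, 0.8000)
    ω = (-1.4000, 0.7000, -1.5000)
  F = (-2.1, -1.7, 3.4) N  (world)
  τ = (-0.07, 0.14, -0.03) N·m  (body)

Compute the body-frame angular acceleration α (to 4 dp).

precession coupling ω×(Iω) = (0.0840, 0.2310, 0.0294)
angular accel α = (-1.0267, -0.7583, -1.4850)

α = (-1.0267, -0.7583, -1.4850)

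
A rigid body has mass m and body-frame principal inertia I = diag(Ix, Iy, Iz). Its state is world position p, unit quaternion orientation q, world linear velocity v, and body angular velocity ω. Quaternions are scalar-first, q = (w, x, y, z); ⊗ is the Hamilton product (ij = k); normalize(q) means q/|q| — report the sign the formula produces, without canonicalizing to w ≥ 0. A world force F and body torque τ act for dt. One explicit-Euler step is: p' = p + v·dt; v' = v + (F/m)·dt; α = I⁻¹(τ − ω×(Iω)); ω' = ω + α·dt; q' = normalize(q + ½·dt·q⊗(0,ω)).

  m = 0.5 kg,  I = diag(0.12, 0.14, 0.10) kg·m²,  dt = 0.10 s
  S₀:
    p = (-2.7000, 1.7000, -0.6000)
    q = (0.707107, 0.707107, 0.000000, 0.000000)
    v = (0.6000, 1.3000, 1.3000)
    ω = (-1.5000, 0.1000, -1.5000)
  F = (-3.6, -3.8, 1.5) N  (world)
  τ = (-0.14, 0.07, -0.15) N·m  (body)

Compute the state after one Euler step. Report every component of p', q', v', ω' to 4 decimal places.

p' = (-2.6400, 1.8300, -0.4700)
q' = (0.7559, 0.6504, 0.0563, -0.0492)
v' = (-0.1200, 0.5400, 1.6000)
ω' = (-1.6217, 0.1179, -1.6470)

a = (-7.2000, -7.6000, 3.0000)
p + v·dt = (-2.6400, 1.8300, -0.4700)
v' = v + a·dt = (-0.1200, 0.5400, 1.6000)
α = I⁻¹(τ − ω×Iω) = (-1.2167, 0.1786, -1.4700)
new body rate ω' = (-1.6217, 0.1179, -1.6470)
2q̇ = q⊗(0,ω) = (1.0606605, -1.0606605, 1.1313712, -0.9899498)
q' = normalize(q + ½dt·q⊗(0,ω)) = (0.7559, 0.6504, 0.0563, -0.0492)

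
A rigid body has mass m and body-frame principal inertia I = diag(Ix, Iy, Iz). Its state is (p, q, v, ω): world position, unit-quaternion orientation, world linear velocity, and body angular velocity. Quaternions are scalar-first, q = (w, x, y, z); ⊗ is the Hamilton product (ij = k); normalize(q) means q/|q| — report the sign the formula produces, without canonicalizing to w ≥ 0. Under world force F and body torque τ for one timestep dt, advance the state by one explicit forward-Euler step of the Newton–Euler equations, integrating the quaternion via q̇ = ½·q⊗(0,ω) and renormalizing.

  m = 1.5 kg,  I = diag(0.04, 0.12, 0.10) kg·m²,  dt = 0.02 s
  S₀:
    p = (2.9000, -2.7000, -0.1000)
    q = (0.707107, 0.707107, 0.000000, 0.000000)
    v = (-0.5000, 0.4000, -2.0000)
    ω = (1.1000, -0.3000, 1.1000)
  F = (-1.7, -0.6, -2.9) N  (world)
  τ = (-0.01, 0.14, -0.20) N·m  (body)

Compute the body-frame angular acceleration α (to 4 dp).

precession coupling ω×(Iω) = (0.0066, -0.0726, -0.0264)
(τ − ω×Iω)/I = (-0.4150, 1.7717, -1.7360)

α = (-0.4150, 1.7717, -1.7360)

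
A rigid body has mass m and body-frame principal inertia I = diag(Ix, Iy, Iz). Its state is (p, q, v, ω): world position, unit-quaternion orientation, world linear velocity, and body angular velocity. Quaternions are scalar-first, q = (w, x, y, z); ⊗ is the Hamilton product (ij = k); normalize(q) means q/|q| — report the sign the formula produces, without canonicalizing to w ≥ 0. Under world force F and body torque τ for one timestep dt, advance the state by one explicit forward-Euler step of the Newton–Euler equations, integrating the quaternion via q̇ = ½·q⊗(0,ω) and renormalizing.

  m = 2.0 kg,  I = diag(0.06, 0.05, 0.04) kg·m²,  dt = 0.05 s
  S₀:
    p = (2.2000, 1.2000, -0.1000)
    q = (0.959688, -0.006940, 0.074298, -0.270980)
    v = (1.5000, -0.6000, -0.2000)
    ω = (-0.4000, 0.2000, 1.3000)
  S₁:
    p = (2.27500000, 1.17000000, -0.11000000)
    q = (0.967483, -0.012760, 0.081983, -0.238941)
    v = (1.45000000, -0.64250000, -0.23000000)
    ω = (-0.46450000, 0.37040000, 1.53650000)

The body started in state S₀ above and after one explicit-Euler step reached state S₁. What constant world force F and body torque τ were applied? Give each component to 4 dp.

Δv = v₁−v₀ = (-0.05000000, -0.04250000, -0.03000000)
F = m·Δv/dt = (-2.0000, -1.7000, -1.2000)
rate change Δω = (-0.06450000, 0.17040000, 0.23650000)
gyro term ω₀×Iω₀ = (-0.0026, -0.0104, 0.0008)
applied torque τ = (-0.0800, 0.1600, 0.1900)

F = (-2.0000, -1.7000, -1.2000)
τ = (-0.0800, 0.1600, 0.1900)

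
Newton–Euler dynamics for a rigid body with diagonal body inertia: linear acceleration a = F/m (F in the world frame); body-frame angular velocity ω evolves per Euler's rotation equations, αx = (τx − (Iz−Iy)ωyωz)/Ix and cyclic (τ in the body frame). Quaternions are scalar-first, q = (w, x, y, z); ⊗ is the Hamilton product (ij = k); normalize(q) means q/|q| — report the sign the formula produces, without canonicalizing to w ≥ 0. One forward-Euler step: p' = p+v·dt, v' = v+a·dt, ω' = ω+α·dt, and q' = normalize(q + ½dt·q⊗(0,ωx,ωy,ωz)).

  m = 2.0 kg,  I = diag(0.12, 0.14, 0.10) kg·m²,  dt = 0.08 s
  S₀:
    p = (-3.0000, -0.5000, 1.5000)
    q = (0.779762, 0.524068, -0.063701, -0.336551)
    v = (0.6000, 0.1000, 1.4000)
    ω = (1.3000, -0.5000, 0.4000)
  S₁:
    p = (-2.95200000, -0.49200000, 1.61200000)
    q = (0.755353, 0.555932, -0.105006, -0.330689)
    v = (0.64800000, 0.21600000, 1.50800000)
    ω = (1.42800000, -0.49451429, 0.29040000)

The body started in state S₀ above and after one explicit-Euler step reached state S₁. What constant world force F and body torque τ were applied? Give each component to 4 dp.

ω₁ − ω₀ = (0.12800000, 0.00548571, -0.10960000)
I·α + gyro = (0.2000, 0.0200, -0.1500)
velocity change Δv = (0.04800000, 0.11600000, 0.10800000)
m·(v₁−v₀)/dt = (1.2000, 2.9000, 2.7000)

F = (1.2000, 2.9000, 2.7000)
τ = (0.2000, 0.0200, -0.1500)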